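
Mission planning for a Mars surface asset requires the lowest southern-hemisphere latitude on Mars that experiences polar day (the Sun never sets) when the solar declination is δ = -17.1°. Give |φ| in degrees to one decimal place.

Polar day requires cos H₀ = −tan φ tan δ ≤ −1, i.e. tan φ tan δ ≥ 1.
The boundary is |tan φ| · |tan δ| = 1, so |φ| = 90° − |δ| = 90° − 17.1° = 72.9° in the southern hemisphere.

|φ| = 72.9°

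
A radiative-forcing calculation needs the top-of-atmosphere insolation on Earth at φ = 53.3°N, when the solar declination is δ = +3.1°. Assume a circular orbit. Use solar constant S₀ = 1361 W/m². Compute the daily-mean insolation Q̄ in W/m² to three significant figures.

cos H₀ = −tan(+53.3°) tan(+3.100°) = -0.0727, H₀ = 1.6435 rad.
Bracket: H₀ sin φ sin δ + cos φ cos δ sin H₀ = 1.6435×0.80178×0.05408 + 0.59763×0.99854×0.99736 = 0.071263 + 0.595182 = 0.666445.
Q̄ = (S₀/π) × [bracket] = (1361/π) × 0.666445 = 288.7 W/m².

Q̄ ≈ 289 W/m²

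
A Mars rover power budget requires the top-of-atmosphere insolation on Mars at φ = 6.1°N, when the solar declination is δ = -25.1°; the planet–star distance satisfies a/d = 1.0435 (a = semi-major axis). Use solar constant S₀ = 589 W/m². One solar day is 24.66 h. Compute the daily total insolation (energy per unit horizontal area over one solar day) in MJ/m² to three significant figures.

cos H₀ = −tan(+6.1°) tan(-25.100°) = 0.0501, H₀ = 1.5207 rad.
Bracket: H₀ sin φ sin δ + cos φ cos δ sin H₀ = 1.5207×0.10626×-0.42420 + 0.99434×0.90557×0.99875 = -0.068546 + 0.899319 = 0.830773.
Inverse-square distance factor (a/d)² = 1.0435² = 1.088892.
Q̄ = (S₀/π) × 1.088892 × [bracket] = (589/π) × 1.088892 × 0.830773 = 169.60 W/m².
Daily total = Q̄ × 24.66 h × 3600 s/h = 169.60 × 24.66 × 3600 / 10⁶ = 15.06 MJ/m².

15.1 MJ/m²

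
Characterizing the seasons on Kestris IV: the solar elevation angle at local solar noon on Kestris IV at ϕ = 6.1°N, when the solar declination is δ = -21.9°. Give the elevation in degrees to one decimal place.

62.0°

At local noon the hour angle is zero, so the zenith angle equals |ϕ − δ| = |+6.1° − (-21.900°)| = 28.000°.
Elevation = 90° − 28.000° = 62.0°.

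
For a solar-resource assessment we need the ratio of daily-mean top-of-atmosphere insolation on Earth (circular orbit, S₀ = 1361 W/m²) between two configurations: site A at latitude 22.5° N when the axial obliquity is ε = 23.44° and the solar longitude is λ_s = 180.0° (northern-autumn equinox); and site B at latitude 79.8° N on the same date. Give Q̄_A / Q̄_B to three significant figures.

Q̄_A / Q̄_B ≈ 5.22

— Configuration A (φ=+22.5°):
Solar declination: sin δ = sin ε · sin λ_s = sin 23.44° × sin 180.0° = 0.00000, so δ = +0.000°.
cos H₀ = −tan(+22.5°) tan(+0.000°) = -0.0000, H₀ = 1.5708 rad.
Bracket: H₀ sin φ sin δ + cos φ cos δ sin H₀ = 1.5708×0.38268×0.00000 + 0.92388×1.00000×1.00000 = 0.000000 + 0.923880 = 0.923880.
Q̄ = (S₀/π) × [bracket] = (1361/π) × 0.923880 = 400.24 W/m².
— Configuration B (φ=+79.8°):
cos H₀ = −tan(+79.8°) tan(+0.000°) = -0.0000, H₀ = 1.5708 rad.
Bracket: H₀ sin φ sin δ + cos φ cos δ sin H₀ = 1.5708×0.98420×0.00000 + 0.17708×1.00000×1.00000 = 0.000000 + 0.177080 = 0.177080.
Q̄ = (S₀/π) × [bracket] = (1361/π) × 0.177080 = 76.715 W/m².
Ratio Q̄_A / Q̄_B = 400.24 / 76.715 = 5.217.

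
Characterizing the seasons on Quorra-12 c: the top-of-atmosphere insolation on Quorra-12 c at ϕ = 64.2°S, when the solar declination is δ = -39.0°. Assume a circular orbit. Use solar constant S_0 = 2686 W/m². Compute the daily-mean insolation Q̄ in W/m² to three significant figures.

cos h₀ = −tan(-64.2°) tan(-39.000°) = -1.6751 ≤ −1 ⇒ polar day, h₀ = π.
Bracket: h₀ sin ϕ sin δ + cos ϕ cos δ sin h₀ = 3.1416×-0.90032×-0.62932 + 0.43523×0.77715×0.00000 = 1.779997 + 0.000000 = 1.779997.
Q̄ = (S_0/π) × [bracket] = (2686/π) × 1.779997 = 1522 W/m².

Q̄ ≈ 1.52e+03 W/m²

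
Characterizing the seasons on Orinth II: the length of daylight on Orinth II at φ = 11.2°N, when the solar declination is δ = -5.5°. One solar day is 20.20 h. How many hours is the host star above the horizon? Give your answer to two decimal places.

cos H₀ = −tan φ · tan δ = −tan(+11.2°) × tan(-5.500°) = 0.0191, so H₀ = 1.5517 rad = 88.91°.
Daylight = 2H₀/(2π) × 20.20 h = (1.5517/π) × 20.20 = 9.98 h.

9.98 h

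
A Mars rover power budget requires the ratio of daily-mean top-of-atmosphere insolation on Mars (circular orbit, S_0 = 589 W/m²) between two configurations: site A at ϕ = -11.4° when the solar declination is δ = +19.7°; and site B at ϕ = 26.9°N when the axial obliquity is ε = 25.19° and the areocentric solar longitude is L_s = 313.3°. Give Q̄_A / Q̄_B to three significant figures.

Q̄_A / Q̄_B ≈ 1.28

— Configuration A (ϕ=-11.4°):
cos h₀ = −tan(-11.4°) tan(+19.700°) = 0.0722, h₀ = 1.4985 rad.
Bracket: h₀ sin ϕ sin δ + cos ϕ cos δ sin h₀ = 1.4985×-0.19766×0.33710 + 0.98027×0.94147×0.99739 = -0.099847 + 0.920486 = 0.820639.
Q̄ = (S_0/π) × [bracket] = (589/π) × 0.820639 = 153.86 W/m².
— Configuration B (ϕ=+26.9°):
sin δ = sin 25.19° × sin 313.3° = -0.30976, so δ = -18.045°.
cos h₀ = −tan(+26.9°) tan(-18.045°) = 0.1653, h₀ = 1.4048 rad.
Bracket: h₀ sin ϕ sin δ + cos ϕ cos δ sin h₀ = 1.4048×0.45243×-0.30976 + 0.89180×0.95082×0.98625 = -0.196875 + 0.836282 = 0.639407.
Q̄ = (S_0/π) × [bracket] = (589/π) × 0.639407 = 119.88 W/m².
Ratio Q̄_A / Q̄_B = 153.86 / 119.88 = 1.283.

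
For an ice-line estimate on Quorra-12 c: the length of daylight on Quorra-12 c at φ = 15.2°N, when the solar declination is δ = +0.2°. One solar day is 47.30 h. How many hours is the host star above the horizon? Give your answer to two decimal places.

23.66 h

cos H₀ = −tan φ · tan δ = −tan(+15.2°) × tan(+0.200°) = -0.0009, so H₀ = 1.5717 rad = 90.05°.
Daylight = 2H₀/(2π) × 47.30 h = (1.5717/π) × 47.30 = 23.66 h.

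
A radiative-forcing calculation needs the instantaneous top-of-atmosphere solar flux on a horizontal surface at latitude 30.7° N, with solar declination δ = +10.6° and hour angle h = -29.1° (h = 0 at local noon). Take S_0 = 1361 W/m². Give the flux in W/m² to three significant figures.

cos θ_z = sin ϕ sin δ + cos ϕ cos δ cos h = 0.093915 + 0.738494 = 0.832409.
Flux = S_0 · cos θ_z = 1361 × 0.832409 = 1133 W/m².

1.13e+03 W/m²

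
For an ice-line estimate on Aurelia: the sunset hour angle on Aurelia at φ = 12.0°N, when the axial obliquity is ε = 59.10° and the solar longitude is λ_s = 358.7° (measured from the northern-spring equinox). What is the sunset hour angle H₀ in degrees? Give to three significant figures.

Solar declination: sin δ = sin ε · sin λ_s = sin 59.10° × sin 358.7° = -0.01947, so δ = -1.115°.
cos H₀ = −tan φ · tan δ = −tan(+12.0°) × tan(-1.115°) = 0.0041, so H₀ = 1.5667 rad = 89.76°.

H₀ = 89.8°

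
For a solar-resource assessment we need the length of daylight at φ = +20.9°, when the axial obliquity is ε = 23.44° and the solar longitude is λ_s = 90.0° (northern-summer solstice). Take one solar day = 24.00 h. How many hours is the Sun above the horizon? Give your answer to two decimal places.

13.27 h

Solar declination: sin δ = sin ε · sin λ_s = sin 23.44° × sin 90.0° = 0.39779, so δ = +23.440°.
cos H₀ = −tan φ · tan δ = −tan(+20.9°) × tan(+23.440°) = -0.1656, so H₀ = 1.7371 rad = 99.53°.
Daylight = 2H₀/(2π) × 24.00 h = (1.7371/π) × 24.00 = 13.27 h.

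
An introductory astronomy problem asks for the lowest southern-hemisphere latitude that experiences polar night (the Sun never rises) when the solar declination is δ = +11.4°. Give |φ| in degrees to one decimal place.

Polar night requires cos H₀ = −tan φ tan δ ≥ 1, i.e. tan φ tan δ ≤ −1.
The boundary is |tan φ| · |tan δ| = 1, so |φ| = 90° − |δ| = 90° − 11.4° = 78.6° in the southern hemisphere.

|φ| = 78.6°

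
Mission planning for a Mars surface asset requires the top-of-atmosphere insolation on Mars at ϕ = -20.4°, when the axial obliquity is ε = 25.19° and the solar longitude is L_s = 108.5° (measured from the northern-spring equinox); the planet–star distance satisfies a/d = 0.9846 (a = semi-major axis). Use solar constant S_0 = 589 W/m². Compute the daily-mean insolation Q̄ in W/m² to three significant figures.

Q̄ ≈ 118 W/m²

Solar declination: sin δ = sin ε · sin L_s = sin 25.19° × sin 108.5° = 0.40363, so δ = +23.805°.
cos h₀ = −tan(-20.4°) tan(+23.805°) = 0.1641, h₀ = 1.4060 rad.
Bracket: h₀ sin ϕ sin δ + cos ϕ cos δ sin h₀ = 1.4060×-0.34857×0.40363 + 0.93728×0.91492×0.98645 = -0.197815 + 0.845917 = 0.648102.
Inverse-square distance factor (a/d)² = 0.9846² = 0.969437.
Q̄ = (S_0/π) × 0.969437 × [bracket] = (589/π) × 0.969437 × 0.648102 = 117.8 W/m².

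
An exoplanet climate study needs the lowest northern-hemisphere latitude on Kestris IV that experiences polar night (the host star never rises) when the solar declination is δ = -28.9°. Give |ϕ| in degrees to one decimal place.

Polar night requires cos h₀ = −tan ϕ tan δ ≥ 1, i.e. tan ϕ tan δ ≤ −1.
The boundary is |tan ϕ| · |tan δ| = 1, so |ϕ| = 90° − |δ| = 90° − 28.9° = 61.1° in the northern hemisphere.

|ϕ| = 61.1°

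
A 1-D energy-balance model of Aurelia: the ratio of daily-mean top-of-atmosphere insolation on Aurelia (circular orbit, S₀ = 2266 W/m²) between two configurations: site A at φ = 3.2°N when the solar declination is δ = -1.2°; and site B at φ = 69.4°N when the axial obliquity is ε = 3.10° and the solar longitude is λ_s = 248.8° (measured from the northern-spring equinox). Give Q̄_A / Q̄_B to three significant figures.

— Configuration A (φ=+3.2°):
cos H₀ = −tan(+3.2°) tan(-1.200°) = 0.0012, H₀ = 1.5696 rad.
Bracket: H₀ sin φ sin δ + cos φ cos δ sin H₀ = 1.5696×0.05582×-0.02094 + 0.99844×0.99978×1.00000 = -0.001835 + 0.998220 = 0.996385.
Q̄ = (S₀/π) × [bracket] = (2266/π) × 0.996385 = 718.68 W/m².
— Configuration B (φ=+69.4°):
Solar declination: sin δ = sin ε · sin λ_s = sin 3.10° × sin 248.8° = -0.05042, so δ = -2.890°.
cos H₀ = −tan(+69.4°) tan(-2.890°) = 0.1343, H₀ = 1.4361 rad.
Bracket: H₀ sin φ sin δ + cos φ cos δ sin H₀ = 1.4361×0.93606×-0.05042 + 0.35184×0.99873×0.99094 = -0.067778 + 0.348210 = 0.280432.
Q̄ = (S₀/π) × [bracket] = (2266/π) × 0.280432 = 202.27 W/m².
Ratio Q̄_A / Q̄_B = 718.68 / 202.27 = 3.553.

Q̄_A / Q̄_B ≈ 3.55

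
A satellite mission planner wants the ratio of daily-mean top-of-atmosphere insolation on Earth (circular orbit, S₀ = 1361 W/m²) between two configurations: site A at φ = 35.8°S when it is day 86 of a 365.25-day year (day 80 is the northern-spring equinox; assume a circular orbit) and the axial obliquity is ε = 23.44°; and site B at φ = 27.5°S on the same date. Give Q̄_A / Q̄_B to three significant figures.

— Configuration A (φ=-35.8°):
Solar longitude: λ_s = 360° × (86 − 80)/365.25 = 5.914°.
sin δ = sin 23.44° × sin 5.914° = 0.04098, so δ = +2.349°.
cos H₀ = −tan(-35.8°) tan(+2.349°) = 0.0296, H₀ = 1.5412 rad.
Bracket: H₀ sin φ sin δ + cos φ cos δ sin H₀ = 1.5412×-0.58496×0.04098 + 0.81106×0.99916×0.99956 = -0.036945 + 0.810022 = 0.773077.
Q̄ = (S₀/π) × [bracket] = (1361/π) × 0.773077 = 334.91 W/m².
— Configuration B (φ=-27.5°):
cos H₀ = −tan(-27.5°) tan(+2.349°) = 0.0214, H₀ = 1.5494 rad.
Bracket: H₀ sin φ sin δ + cos φ cos δ sin H₀ = 1.5494×-0.46175×0.04098 + 0.88701×0.99916×0.99977 = -0.029319 + 0.886061 = 0.856742.
Q̄ = (S₀/π) × [bracket] = (1361/π) × 0.856742 = 371.16 W/m².
Ratio Q̄_A / Q̄_B = 334.91 / 371.16 = 0.9023.

Q̄_A / Q̄_B ≈ 0.902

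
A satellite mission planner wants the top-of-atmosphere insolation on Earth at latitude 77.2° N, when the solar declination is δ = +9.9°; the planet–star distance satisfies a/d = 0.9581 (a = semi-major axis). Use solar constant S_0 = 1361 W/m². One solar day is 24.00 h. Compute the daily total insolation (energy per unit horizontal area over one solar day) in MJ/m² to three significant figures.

cos h₀ = −tan(+77.2°) tan(+9.900°) = -0.7682, h₀ = 2.4468 rad.
Bracket: h₀ sin ϕ sin δ + cos ϕ cos δ sin h₀ = 2.4468×0.97515×0.17193 + 0.22155×0.98511×0.64022 = 0.410224 + 0.139729 = 0.549953.
Inverse-square distance factor (a/d)² = 0.9581² = 0.917956.
Q̄ = (S_0/π) × 0.917956 × [bracket] = (1361/π) × 0.917956 × 0.549953 = 218.70 W/m².
Daily total = Q̄ × 24.00 h × 3600 s/h = 218.70 × 24.00 × 3600 / 10⁶ = 18.90 MJ/m².

18.9 MJ/m²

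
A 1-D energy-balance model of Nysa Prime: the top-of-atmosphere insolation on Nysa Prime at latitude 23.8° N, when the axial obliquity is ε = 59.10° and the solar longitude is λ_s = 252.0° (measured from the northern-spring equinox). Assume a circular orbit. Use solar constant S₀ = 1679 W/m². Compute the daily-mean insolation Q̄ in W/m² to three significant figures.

Solar declination: sin δ = sin ε · sin λ_s = sin 59.10° × sin 252.0° = -0.81607, so δ = -54.693°.
cos H₀ = −tan(+23.8°) tan(-54.693°) = 0.6228, H₀ = 0.8985 rad.
Bracket: H₀ sin φ sin δ + cos φ cos δ sin H₀ = 0.8985×0.40355×-0.81607 + 0.91496×0.57796×0.78241 = -0.295899 + 0.413746 = 0.117847.
Q̄ = (S₀/π) × [bracket] = (1679/π) × 0.117847 = 62.98 W/m².

Q̄ ≈ 63.0 W/m²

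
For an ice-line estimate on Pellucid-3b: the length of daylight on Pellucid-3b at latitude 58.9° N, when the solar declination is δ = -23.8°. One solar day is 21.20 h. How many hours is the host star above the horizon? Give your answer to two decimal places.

cos H₀ = −tan φ · tan δ = −tan(+58.9°) × tan(-23.800°) = 0.7311, so H₀ = 0.7508 rad = 43.02°.
Daylight = 2H₀/(2π) × 21.20 h = (0.7508/π) × 21.20 = 5.07 h.

5.07 h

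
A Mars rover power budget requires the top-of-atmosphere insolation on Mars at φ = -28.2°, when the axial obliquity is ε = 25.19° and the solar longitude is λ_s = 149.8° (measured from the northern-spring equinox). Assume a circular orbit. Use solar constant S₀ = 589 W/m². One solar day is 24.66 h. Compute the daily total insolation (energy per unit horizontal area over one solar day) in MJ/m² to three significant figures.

11.8 MJ/m²

Solar declination: sin δ = sin ε · sin λ_s = sin 25.19° × sin 149.8° = 0.21410, so δ = +12.362°.
cos H₀ = −tan(-28.2°) tan(+12.362°) = 0.1175, H₀ = 1.4530 rad.
Bracket: H₀ sin φ sin δ + cos φ cos δ sin H₀ = 1.4530×-0.47255×0.21410 + 0.88130×0.97681×0.99307 = -0.147004 + 0.854897 = 0.707893.
Q̄ = (S₀/π) × [bracket] = (589/π) × 0.707893 = 132.72 W/m².
Daily total = Q̄ × 24.66 h × 3600 s/h = 132.72 × 24.66 × 3600 / 10⁶ = 11.78 MJ/m².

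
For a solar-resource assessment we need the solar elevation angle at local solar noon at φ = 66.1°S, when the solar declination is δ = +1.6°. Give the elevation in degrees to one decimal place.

At local noon the hour angle is zero, so the zenith angle equals |φ − δ| = |-66.1° − (+1.600°)| = 67.700°.
Elevation = 90° − 67.700° = 22.3°.

22.3°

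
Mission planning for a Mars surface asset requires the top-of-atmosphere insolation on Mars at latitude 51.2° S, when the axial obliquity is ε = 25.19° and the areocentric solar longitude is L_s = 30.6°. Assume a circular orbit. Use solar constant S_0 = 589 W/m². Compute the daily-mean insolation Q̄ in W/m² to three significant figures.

Q̄ ≈ 69.4 W/m²

sin δ = sin 25.19° × sin 30.6° = 0.21666, so δ = +12.513°.
cos h₀ = −tan(-51.2°) tan(+12.513°) = 0.2760, h₀ = 1.2911 rad.
Bracket: h₀ sin ϕ sin δ + cos ϕ cos δ sin h₀ = 1.2911×-0.77934×0.21666 + 0.62660×0.97625×0.96115 = -0.218005 + 0.587953 = 0.369948.
Q̄ = (S_0/π) × [bracket] = (589/π) × 0.369948 = 69.36 W/m².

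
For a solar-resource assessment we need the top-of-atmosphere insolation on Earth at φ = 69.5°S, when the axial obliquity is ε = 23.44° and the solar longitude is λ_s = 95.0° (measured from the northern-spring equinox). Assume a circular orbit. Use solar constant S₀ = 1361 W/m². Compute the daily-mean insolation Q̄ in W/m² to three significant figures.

Q̄ ≈ 0.00 W/m²

Solar declination: sin δ = sin ε · sin λ_s = sin 23.44° × sin 95.0° = 0.39627, so δ = +23.346°.
cos H₀ = −tan(-69.5°) tan(+23.346°) = 1.1544 ≥ 1 ⇒ polar night, H₀ = 0 and Q̄ = 0.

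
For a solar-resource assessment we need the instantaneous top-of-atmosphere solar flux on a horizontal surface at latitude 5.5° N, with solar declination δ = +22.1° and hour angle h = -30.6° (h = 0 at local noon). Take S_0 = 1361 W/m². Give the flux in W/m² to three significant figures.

cos θ_z = sin ϕ sin δ + cos ϕ cos δ cos h = 0.036059 + 0.793831 = 0.829890.
Flux = S_0 · cos θ_z = 1361 × 0.829890 = 1129 W/m².

1.13e+03 W/m²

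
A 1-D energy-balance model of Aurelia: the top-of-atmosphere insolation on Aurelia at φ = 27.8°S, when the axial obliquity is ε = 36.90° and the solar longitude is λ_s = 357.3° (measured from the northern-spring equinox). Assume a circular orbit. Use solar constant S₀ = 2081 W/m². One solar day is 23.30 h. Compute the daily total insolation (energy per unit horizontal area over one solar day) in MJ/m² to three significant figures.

Solar declination: sin δ = sin ε · sin λ_s = sin 36.90° × sin 357.3° = -0.02828, so δ = -1.621°.
cos H₀ = −tan(-27.8°) tan(-1.621°) = -0.0149, H₀ = 1.5857 rad.
Bracket: H₀ sin φ sin δ + cos φ cos δ sin H₀ = 1.5857×-0.46639×-0.02828 + 0.88458×0.99960×0.99989 = 0.020915 + 0.884129 = 0.905044.
Q̄ = (S₀/π) × [bracket] = (2081/π) × 0.905044 = 599.50 W/m².
Daily total = Q̄ × 23.30 h × 3600 s/h = 599.50 × 23.30 × 3600 / 10⁶ = 50.29 MJ/m².

50.3 MJ/m²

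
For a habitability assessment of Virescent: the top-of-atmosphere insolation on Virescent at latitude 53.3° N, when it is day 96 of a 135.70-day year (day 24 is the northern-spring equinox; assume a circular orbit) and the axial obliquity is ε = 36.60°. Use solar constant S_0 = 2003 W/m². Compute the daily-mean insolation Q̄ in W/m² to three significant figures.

Solar longitude: L_s = 360° × (96 − 24)/135.70 = 191.010°.
sin δ = sin 36.60° × sin 191.010° = -0.11386, so δ = -6.538°.
cos h₀ = −tan(+53.3°) tan(-6.538°) = 0.1538, h₀ = 1.4164 rad.
Bracket: h₀ sin ϕ sin δ + cos ϕ cos δ sin h₀ = 1.4164×0.80178×-0.11386 + 0.59763×0.99350×0.98811 = -0.129304 + 0.586686 = 0.457382.
Q̄ = (S_0/π) × [bracket] = (2003/π) × 0.457382 = 291.6 W/m².

Q̄ ≈ 292 W/m²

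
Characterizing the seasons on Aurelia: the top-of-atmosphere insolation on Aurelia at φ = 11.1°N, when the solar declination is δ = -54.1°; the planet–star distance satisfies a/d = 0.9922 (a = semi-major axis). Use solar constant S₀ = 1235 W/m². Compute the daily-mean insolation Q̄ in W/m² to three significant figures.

cos H₀ = −tan(+11.1°) tan(-54.100°) = 0.2710, H₀ = 1.2963 rad.
Bracket: H₀ sin φ sin δ + cos φ cos δ sin H₀ = 1.2963×0.19252×-0.81004 + 0.98129×0.58637×0.96257 = -0.202157 + 0.553862 = 0.351705.
Inverse-square distance factor (a/d)² = 0.9922² = 0.984461.
Q̄ = (S₀/π) × 0.984461 × [bracket] = (1235/π) × 0.984461 × 0.351705 = 136.1 W/m².

Q̄ ≈ 136 W/m²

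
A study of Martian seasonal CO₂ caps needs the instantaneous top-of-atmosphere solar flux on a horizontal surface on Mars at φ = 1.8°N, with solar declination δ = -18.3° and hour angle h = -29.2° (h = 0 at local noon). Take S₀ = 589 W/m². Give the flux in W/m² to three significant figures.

cos θ_z = sin φ sin δ + cos φ cos δ cos h = -0.009863 + 0.828366 = 0.818503.
Flux = S₀ · cos θ_z = 589 × 0.818503 = 482.1 W/m².

482 W/m²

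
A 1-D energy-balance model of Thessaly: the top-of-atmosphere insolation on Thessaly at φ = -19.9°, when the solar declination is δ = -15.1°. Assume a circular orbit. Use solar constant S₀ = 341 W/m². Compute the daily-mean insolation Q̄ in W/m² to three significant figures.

cos H₀ = −tan(-19.9°) tan(-15.100°) = -0.0977, H₀ = 1.6686 rad.
Bracket: H₀ sin φ sin δ + cos φ cos δ sin H₀ = 1.6686×-0.34038×-0.26050 + 0.94029×0.96547×0.99522 = 0.147953 + 0.903482 = 1.051435.
Q̄ = (S₀/π) × [bracket] = (341/π) × 1.051435 = 114.1 W/m².

Q̄ ≈ 114 W/m²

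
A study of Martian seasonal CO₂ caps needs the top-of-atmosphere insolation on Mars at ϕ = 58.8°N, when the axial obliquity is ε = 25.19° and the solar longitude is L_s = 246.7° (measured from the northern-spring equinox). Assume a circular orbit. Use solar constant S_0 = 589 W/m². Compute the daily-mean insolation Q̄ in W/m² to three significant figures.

Solar declination: sin δ = sin ε · sin L_s = sin 25.19° × sin 246.7° = -0.39091, so δ = -23.011°.
cos h₀ = −tan(+58.8°) tan(-23.011°) = 0.7013, h₀ = 0.7936 rad.
Bracket: h₀ sin ϕ sin δ + cos ϕ cos δ sin h₀ = 0.7936×0.85536×-0.39091 + 0.51803×0.92043×0.71289 = -0.265355 + 0.339913 = 0.074558.
Q̄ = (S_0/π) × [bracket] = (589/π) × 0.074558 = 13.98 W/m².

Q̄ ≈ 14.0 W/m²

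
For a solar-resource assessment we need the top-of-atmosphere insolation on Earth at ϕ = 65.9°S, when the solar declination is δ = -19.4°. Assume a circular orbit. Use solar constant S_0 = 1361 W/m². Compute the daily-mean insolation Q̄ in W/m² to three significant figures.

cos h₀ = −tan(-65.9°) tan(-19.400°) = -0.7873, h₀ = 2.4771 rad.
Bracket: h₀ sin ϕ sin δ + cos ϕ cos δ sin h₀ = 2.4771×-0.91283×-0.33216 + 0.40833×0.94322×0.61663 = 0.751071 + 0.237492 = 0.988563.
Q̄ = (S_0/π) × [bracket] = (1361/π) × 0.988563 = 428.3 W/m².

Q̄ ≈ 428 W/m²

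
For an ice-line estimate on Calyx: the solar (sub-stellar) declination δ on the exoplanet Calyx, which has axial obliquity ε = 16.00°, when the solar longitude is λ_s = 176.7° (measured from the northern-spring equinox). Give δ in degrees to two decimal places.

sin δ = sin ε · sin λ_s = sin 16.00° × sin 176.7° = 0.015867.
δ = arcsin(0.015867) = +0.91°.

δ = +0.91°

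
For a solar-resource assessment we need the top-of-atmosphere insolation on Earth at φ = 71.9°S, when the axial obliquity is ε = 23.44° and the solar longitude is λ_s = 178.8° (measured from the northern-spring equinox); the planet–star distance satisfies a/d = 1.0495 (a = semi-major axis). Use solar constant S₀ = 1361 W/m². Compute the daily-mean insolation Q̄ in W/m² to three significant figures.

Solar declination: sin δ = sin ε · sin λ_s = sin 23.44° × sin 178.8° = 0.00833, so δ = +0.477°.
cos H₀ = −tan(-71.9°) tan(+0.477°) = 0.0255, H₀ = 1.5453 rad.
Bracket: H₀ sin φ sin δ + cos φ cos δ sin H₀ = 1.5453×-0.95052×0.00833 + 0.31068×0.99997×0.99968 = -0.012235 + 0.310571 = 0.298336.
Inverse-square distance factor (a/d)² = 1.0495² = 1.101450.
Q̄ = (S₀/π) × 1.101450 × [bracket] = (1361/π) × 1.101450 × 0.298336 = 142.4 W/m².

Q̄ ≈ 142 W/m²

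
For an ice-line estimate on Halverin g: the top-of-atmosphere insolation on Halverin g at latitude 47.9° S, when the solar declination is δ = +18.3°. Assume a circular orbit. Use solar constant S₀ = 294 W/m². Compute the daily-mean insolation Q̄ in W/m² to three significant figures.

cos H₀ = −tan(-47.9°) tan(+18.300°) = 0.3660, H₀ = 1.1961 rad.
Bracket: H₀ sin φ sin δ + cos φ cos δ sin H₀ = 1.1961×-0.74198×0.31399 + 0.67043×0.94943×0.93061 = -0.278661 + 0.592358 = 0.313697.
Q̄ = (S₀/π) × [bracket] = (294/π) × 0.313697 = 29.36 W/m².

Q̄ ≈ 29.4 W/m²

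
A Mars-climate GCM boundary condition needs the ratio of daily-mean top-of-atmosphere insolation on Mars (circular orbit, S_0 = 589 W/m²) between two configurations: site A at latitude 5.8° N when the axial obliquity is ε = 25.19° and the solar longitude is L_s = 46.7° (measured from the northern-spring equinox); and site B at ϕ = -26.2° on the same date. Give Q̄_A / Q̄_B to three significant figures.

— Configuration A (ϕ=+5.8°):
Solar declination: sin δ = sin ε · sin L_s = sin 25.19° × sin 46.7° = 0.30976, so δ = +18.045°.
cos h₀ = −tan(+5.8°) tan(+18.045°) = -0.0331, h₀ = 1.6039 rad.
Bracket: h₀ sin ϕ sin δ + cos ϕ cos δ sin h₀ = 1.6039×0.10106×0.30976 + 0.99488×0.95082×0.99945 = 0.050209 + 0.945432 = 0.995641.
Q̄ = (S_0/π) × [bracket] = (589/π) × 0.995641 = 186.67 W/m².
— Configuration B (ϕ=-26.2°):
cos h₀ = −tan(-26.2°) tan(+18.045°) = 0.1603, h₀ = 1.4098 rad.
Bracket: h₀ sin ϕ sin δ + cos ϕ cos δ sin h₀ = 1.4098×-0.44151×0.30976 + 0.89726×0.95082×0.98707 = -0.192807 + 0.842102 = 0.649295.
Q̄ = (S_0/π) × [bracket] = (589/π) × 0.649295 = 121.73 W/m².
Ratio Q̄_A / Q̄_B = 186.67 / 121.73 = 1.533.

Q̄_A / Q̄_B ≈ 1.53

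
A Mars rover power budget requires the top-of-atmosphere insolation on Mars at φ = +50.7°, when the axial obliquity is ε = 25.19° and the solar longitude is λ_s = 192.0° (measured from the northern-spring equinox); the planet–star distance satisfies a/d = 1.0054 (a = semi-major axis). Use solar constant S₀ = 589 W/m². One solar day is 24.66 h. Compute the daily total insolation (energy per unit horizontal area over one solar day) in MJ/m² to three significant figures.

Solar declination: sin δ = sin ε · sin λ_s = sin 25.19° × sin 192.0° = -0.08849, so δ = -5.077°.
cos H₀ = −tan(+50.7°) tan(-5.077°) = 0.1085, H₀ = 1.4620 rad.
Bracket: H₀ sin φ sin δ + cos φ cos δ sin H₀ = 1.4620×0.77384×-0.08849 + 0.63338×0.99608×0.99409 = -0.100114 + 0.627169 = 0.527055.
Inverse-square distance factor (a/d)² = 1.0054² = 1.010829.
Q̄ = (S₀/π) × 1.010829 × [bracket] = (589/π) × 1.010829 × 0.527055 = 99.885 W/m².
Daily total = Q̄ × 24.66 h × 3600 s/h = 99.885 × 24.66 × 3600 / 10⁶ = 8.867 MJ/m².

8.87 MJ/m²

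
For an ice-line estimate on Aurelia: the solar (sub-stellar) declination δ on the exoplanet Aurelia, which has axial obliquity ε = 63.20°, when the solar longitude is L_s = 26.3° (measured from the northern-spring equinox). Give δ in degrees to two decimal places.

sin δ = sin ε · sin L_s = sin 63.20° × sin 26.3° = 0.395479.
δ = arcsin(0.395479) = +23.30°.

δ = +23.30°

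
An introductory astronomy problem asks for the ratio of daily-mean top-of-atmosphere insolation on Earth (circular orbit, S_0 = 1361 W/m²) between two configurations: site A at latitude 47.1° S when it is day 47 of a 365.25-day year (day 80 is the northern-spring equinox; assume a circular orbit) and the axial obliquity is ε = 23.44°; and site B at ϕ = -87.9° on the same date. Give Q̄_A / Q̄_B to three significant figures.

Q̄_A / Q̄_B ≈ 1.38

— Configuration A (ϕ=-47.1°):
Solar longitude: L_s = 360° × (47 − 80)/365.25 = -32.526°, i.e. -32.526° + 360° = 327.474°.
sin δ = sin 23.44° × sin 327.474° = -0.21388, so δ = -12.350°.
cos h₀ = −tan(-47.1°) tan(-12.350°) = -0.2356, h₀ = 1.8086 rad.
Bracket: h₀ sin ϕ sin δ + cos ϕ cos δ sin h₀ = 1.8086×-0.73254×-0.21388 + 0.68072×0.97686×0.97185 = 0.283364 + 0.646249 = 0.929613.
Q̄ = (S_0/π) × [bracket] = (1361/π) × 0.929613 = 402.73 W/m².
— Configuration B (ϕ=-87.9°):
cos h₀ = −tan(-87.9°) tan(-12.350°) = -5.9710 ≤ −1 ⇒ polar day, h₀ = π.
Bracket: h₀ sin ϕ sin δ + cos ϕ cos δ sin h₀ = 3.1416×-0.99933×-0.21388 + 0.03664×0.97686×0.00000 = 0.671475 + 0.000000 = 0.671475.
Q̄ = (S_0/π) × [bracket] = (1361/π) × 0.671475 = 290.90 W/m².
Ratio Q̄_A / Q̄_B = 402.73 / 290.90 = 1.384.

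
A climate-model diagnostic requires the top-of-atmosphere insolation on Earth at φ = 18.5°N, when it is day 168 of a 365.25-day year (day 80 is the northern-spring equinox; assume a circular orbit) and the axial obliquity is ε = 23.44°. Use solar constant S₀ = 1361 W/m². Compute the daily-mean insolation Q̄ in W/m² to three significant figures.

Q̄ ≈ 467 W/m²

Solar longitude: λ_s = 360° × (168 − 80)/365.25 = 86.735°.
sin δ = sin 23.44° × sin 86.735° = 0.39714, so δ = +23.400°.
cos H₀ = −tan(+18.5°) tan(+23.400°) = -0.1448, H₀ = 1.7161 rad.
Bracket: H₀ sin φ sin δ + cos φ cos δ sin H₀ = 1.7161×0.31730×0.39714 + 0.94832×0.91776×0.98946 = 0.216250 + 0.861157 = 1.077407.
Q̄ = (S₀/π) × [bracket] = (1361/π) × 1.077407 = 466.8 W/m².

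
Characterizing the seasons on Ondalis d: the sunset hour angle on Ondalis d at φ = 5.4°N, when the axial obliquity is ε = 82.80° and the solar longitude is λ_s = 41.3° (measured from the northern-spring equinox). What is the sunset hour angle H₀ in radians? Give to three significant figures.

Solar declination: sin δ = sin ε · sin λ_s = sin 82.80° × sin 41.3° = 0.65480, so δ = +40.904°.
cos H₀ = −tan φ · tan δ = −tan(+5.4°) × tan(+40.904°) = -0.0819, so H₀ = 1.6528 rad = 94.70°.

H₀ = 1.65 rad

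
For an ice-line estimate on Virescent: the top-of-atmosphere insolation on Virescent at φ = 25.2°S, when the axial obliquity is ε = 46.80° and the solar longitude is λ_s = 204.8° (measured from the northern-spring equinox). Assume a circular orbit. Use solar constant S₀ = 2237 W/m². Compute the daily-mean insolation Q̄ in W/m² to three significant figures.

Solar declination: sin δ = sin ε · sin λ_s = sin 46.80° × sin 204.8° = -0.30577, so δ = -17.804°.
cos H₀ = −tan(-25.2°) tan(-17.804°) = -0.1511, H₀ = 1.7225 rad.
Bracket: H₀ sin φ sin δ + cos φ cos δ sin H₀ = 1.7225×-0.42578×-0.30577 + 0.90483×0.95211×0.98852 = 0.224254 + 0.851608 = 1.075862.
Q̄ = (S₀/π) × [bracket] = (2237/π) × 1.075862 = 766.1 W/m².

Q̄ ≈ 766 W/m²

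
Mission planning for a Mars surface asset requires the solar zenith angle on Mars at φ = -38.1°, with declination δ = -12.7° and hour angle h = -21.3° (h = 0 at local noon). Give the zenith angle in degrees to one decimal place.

cos θ_z = sin φ sin δ + cos φ cos δ cos h = 0.135653 + 0.715243 = 0.850896.
θ_z = arccos(0.850896) = 31.7°.

θ_z = 31.7°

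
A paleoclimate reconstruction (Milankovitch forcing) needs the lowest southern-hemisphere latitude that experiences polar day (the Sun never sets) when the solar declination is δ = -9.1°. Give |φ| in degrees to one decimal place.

Polar day requires cos H₀ = −tan φ tan δ ≤ −1, i.e. tan φ tan δ ≥ 1.
The boundary is |tan φ| · |tan δ| = 1, so |φ| = 90° − |δ| = 90° − 9.1° = 80.9° in the southern hemisphere.

|φ| = 80.9°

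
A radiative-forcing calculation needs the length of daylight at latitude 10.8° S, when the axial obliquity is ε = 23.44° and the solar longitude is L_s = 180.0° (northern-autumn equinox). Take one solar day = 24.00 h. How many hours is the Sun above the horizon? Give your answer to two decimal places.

Solar declination: sin δ = sin ε · sin L_s = sin 23.44° × sin 180.0° = 0.00000, so δ = +0.000°.
cos h₀ = −tan ϕ · tan δ = −tan(-10.8°) × tan(+0.000°) = 0.0000, so h₀ = 1.5708 rad = 90.00°.
Daylight = 2h₀/(2π) × 24.00 h = (1.5708/π) × 24.00 = 12.00 h.

12.00 h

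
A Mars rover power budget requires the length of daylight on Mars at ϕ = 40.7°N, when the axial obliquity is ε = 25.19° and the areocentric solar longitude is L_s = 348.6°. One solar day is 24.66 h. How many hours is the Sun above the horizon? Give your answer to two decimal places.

sin δ = sin 25.19° × sin 348.6° = -0.08413, so δ = -4.826°.
cos h₀ = −tan ϕ · tan δ = −tan(+40.7°) × tan(-4.826°) = 0.0726, so h₀ = 1.4981 rad = 85.84°.
Daylight = 2h₀/(2π) × 24.66 h = (1.4981/π) × 24.66 = 11.76 h.

11.76 h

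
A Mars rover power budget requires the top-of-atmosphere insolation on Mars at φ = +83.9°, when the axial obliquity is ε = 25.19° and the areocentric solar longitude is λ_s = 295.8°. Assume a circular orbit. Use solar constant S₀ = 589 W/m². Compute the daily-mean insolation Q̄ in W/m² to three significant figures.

Q̄ ≈ 0.00 W/m²

sin δ = sin 25.19° × sin 295.8° = -0.38319, so δ = -22.532°.
cos H₀ = −tan(+83.9°) tan(-22.532°) = 3.8820 ≥ 1 ⇒ polar night, H₀ = 0 and Q̄ = 0.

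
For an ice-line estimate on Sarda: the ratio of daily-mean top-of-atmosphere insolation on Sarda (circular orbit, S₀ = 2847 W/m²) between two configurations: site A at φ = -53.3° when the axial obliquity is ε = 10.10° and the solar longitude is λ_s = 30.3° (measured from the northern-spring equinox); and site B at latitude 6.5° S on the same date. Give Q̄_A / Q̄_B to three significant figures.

— Configuration A (φ=-53.3°):
Solar declination: sin δ = sin ε · sin λ_s = sin 10.10° × sin 30.3° = 0.08848, so δ = +5.076°.
cos H₀ = −tan(-53.3°) tan(+5.076°) = 0.1192, H₀ = 1.4513 rad.
Bracket: H₀ sin φ sin δ + cos φ cos δ sin H₀ = 1.4513×-0.80178×0.08848 + 0.59763×0.99608×0.99287 = -0.102957 + 0.591043 = 0.488086.
Q̄ = (S₀/π) × [bracket] = (2847/π) × 0.488086 = 442.32 W/m².
— Configuration B (φ=-6.5°):
cos H₀ = −tan(-6.5°) tan(+5.076°) = 0.0101, H₀ = 1.5607 rad.
Bracket: H₀ sin φ sin δ + cos φ cos δ sin H₀ = 1.5607×-0.11320×0.08848 + 0.99357×0.99608×0.99995 = -0.015632 + 0.989626 = 0.973994.
Q̄ = (S₀/π) × [bracket] = (2847/π) × 0.973994 = 882.66 W/m².
Ratio Q̄_A / Q̄_B = 442.32 / 882.66 = 0.5011.

Q̄_A / Q̄_B ≈ 0.501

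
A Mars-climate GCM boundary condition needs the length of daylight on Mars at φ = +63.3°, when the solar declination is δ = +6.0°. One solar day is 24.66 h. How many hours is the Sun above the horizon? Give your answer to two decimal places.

13.98 h

cos H₀ = −tan φ · tan δ = −tan(+63.3°) × tan(+6.000°) = -0.2090, so H₀ = 1.7813 rad = 102.06°.
Daylight = 2H₀/(2π) × 24.66 h = (1.7813/π) × 24.66 = 13.98 h.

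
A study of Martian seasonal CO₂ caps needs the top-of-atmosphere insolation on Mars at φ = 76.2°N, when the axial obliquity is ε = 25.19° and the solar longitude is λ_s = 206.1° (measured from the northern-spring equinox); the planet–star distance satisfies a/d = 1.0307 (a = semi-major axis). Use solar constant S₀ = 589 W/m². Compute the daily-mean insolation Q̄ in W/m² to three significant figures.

Solar declination: sin δ = sin ε · sin λ_s = sin 25.19° × sin 206.1° = -0.18725, so δ = -10.792°.
cos H₀ = −tan(+76.2°) tan(-10.792°) = 0.7761, H₀ = 0.6824 rad.
Bracket: H₀ sin φ sin δ + cos φ cos δ sin H₀ = 0.6824×0.97113×-0.18725 + 0.23853×0.98231×0.63066 = -0.124090 + 0.147770 = 0.023680.
Inverse-square distance factor (a/d)² = 1.0307² = 1.062342.
Q̄ = (S₀/π) × 1.062342 × [bracket] = (589/π) × 1.062342 × 0.023680 = 4.716 W/m².

Q̄ ≈ 4.72 W/m²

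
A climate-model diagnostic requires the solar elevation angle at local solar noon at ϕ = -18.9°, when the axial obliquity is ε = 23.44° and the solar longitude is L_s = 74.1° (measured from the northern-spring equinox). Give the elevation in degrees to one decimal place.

Solar declination: sin δ = sin ε · sin L_s = sin 23.44° × sin 74.1° = 0.38257, so δ = +22.493°.
At local noon the hour angle is zero, so the zenith angle equals |ϕ − δ| = |-18.9° − (+22.493°)| = 41.393°.
Elevation = 90° − 41.393° = 48.6°.

48.6°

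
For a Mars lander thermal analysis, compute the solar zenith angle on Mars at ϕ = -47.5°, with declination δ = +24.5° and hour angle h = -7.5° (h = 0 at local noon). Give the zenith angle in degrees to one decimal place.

θ_z = 72.3°

cos θ_z = sin ϕ sin δ + cos ϕ cos δ cos h = -0.305744 + 0.609502 = 0.303758.
θ_z = arccos(0.303758) = 72.3°.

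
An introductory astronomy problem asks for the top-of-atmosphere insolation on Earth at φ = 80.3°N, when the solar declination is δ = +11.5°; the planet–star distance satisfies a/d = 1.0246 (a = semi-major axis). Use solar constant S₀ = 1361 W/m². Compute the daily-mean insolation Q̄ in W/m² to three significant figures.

Q̄ ≈ 281 W/m²

cos H₀ = −tan(+80.3°) tan(+11.500°) = -1.1902 ≤ −1 ⇒ polar day, H₀ = π.
Bracket: H₀ sin φ sin δ + cos φ cos δ sin H₀ = 3.1416×0.98570×0.19937 + 0.16849×0.97992×0.00000 = 0.617384 + 0.000000 = 0.617384.
Inverse-square distance factor (a/d)² = 1.0246² = 1.049805.
Q̄ = (S₀/π) × 1.049805 × [bracket] = (1361/π) × 1.049805 × 0.617384 = 280.8 W/m².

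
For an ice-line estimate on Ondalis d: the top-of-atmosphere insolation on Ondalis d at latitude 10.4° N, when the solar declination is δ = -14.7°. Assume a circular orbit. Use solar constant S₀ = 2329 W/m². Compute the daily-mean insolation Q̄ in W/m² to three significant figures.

cos H₀ = −tan(+10.4°) tan(-14.700°) = 0.0481, H₀ = 1.5226 rad.
Bracket: H₀ sin φ sin δ + cos φ cos δ sin H₀ = 1.5226×0.18052×-0.25376 + 0.98357×0.96727×0.99884 = -0.069748 + 0.950274 = 0.880526.
Q̄ = (S₀/π) × [bracket] = (2329/π) × 0.880526 = 652.8 W/m².

Q̄ ≈ 653 W/m²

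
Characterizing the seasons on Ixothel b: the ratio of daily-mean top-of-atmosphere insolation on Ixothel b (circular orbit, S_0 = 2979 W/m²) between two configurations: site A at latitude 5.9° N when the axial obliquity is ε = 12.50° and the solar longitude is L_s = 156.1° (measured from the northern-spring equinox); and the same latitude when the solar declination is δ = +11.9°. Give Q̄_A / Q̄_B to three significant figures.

— Configuration A (ϕ=+5.9°):
Solar declination: sin δ = sin ε · sin L_s = sin 12.50° × sin 156.1° = 0.08769, so δ = +5.031°.
cos h₀ = −tan(+5.9°) tan(+5.031°) = -0.0091, h₀ = 1.5799 rad.
Bracket: h₀ sin ϕ sin δ + cos ϕ cos δ sin h₀ = 1.5799×0.10279×0.08769 + 0.99470×0.99615×0.99996 = 0.014241 + 0.990831 = 1.005072.
Q̄ = (S_0/π) × [bracket] = (2979/π) × 1.005072 = 953.05 W/m².
— Configuration B (ϕ=+5.9°):
cos h₀ = −tan(+5.9°) tan(+11.900°) = -0.0218, h₀ = 1.5926 rad.
Bracket: h₀ sin ϕ sin δ + cos ϕ cos δ sin h₀ = 1.5926×0.10279×0.20620 + 0.99470×0.97851×0.99976 = 0.033756 + 0.973090 = 1.006846.
Q̄ = (S_0/π) × [bracket] = (2979/π) × 1.006846 = 954.74 W/m².
Ratio Q̄_A / Q̄_B = 953.05 / 954.74 = 0.9982.

Q̄_A / Q̄_B ≈ 0.998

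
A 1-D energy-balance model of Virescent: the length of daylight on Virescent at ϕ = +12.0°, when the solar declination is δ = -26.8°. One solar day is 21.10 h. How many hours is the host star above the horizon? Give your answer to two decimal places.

9.83 h

cos h₀ = −tan ϕ · tan δ = −tan(+12.0°) × tan(-26.800°) = 0.1074, so h₀ = 1.4632 rad = 83.84°.
Daylight = 2h₀/(2π) × 21.10 h = (1.4632/π) × 21.10 = 9.83 h.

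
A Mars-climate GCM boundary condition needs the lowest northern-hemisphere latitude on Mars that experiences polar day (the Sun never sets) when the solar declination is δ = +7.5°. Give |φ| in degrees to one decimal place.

Polar day requires cos H₀ = −tan φ tan δ ≤ −1, i.e. tan φ tan δ ≥ 1.
The boundary is |tan φ| · |tan δ| = 1, so |φ| = 90° − |δ| = 90° − 7.5° = 82.5° in the northern hemisphere.

|φ| = 82.5°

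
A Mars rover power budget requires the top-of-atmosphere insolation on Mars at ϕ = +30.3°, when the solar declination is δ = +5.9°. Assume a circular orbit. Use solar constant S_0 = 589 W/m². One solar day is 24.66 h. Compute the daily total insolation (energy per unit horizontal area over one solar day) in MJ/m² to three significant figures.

cos h₀ = −tan(+30.3°) tan(+5.900°) = -0.0604, h₀ = 1.6312 rad.
Bracket: h₀ sin ϕ sin δ + cos ϕ cos δ sin h₀ = 1.6312×0.50453×0.10279 + 0.86340×0.99470×0.99818 = 0.084595 + 0.857261 = 0.941856.
Q̄ = (S_0/π) × [bracket] = (589/π) × 0.941856 = 176.58 W/m².
Daily total = Q̄ × 24.66 h × 3600 s/h = 176.58 × 24.66 × 3600 / 10⁶ = 15.68 MJ/m².

15.7 MJ/m²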